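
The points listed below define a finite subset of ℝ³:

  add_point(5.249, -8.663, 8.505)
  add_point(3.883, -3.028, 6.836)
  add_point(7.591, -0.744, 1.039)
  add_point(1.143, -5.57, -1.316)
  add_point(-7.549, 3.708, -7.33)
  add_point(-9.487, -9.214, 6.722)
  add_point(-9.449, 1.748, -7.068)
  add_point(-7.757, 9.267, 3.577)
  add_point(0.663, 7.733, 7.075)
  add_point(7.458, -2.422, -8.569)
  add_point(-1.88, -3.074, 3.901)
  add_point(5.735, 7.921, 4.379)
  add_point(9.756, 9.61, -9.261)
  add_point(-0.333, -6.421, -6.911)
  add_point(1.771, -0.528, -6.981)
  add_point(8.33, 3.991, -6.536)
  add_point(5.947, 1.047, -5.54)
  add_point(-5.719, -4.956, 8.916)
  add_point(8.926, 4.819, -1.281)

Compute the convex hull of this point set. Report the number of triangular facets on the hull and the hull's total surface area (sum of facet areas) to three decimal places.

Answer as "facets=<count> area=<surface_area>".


facets=22 area=1301.148

13 of the 19 inputs are extreme points: [0, 2, 4, 5, 6, 7, 8, 9, 11, 12, 13, 17, 18].

Triangle areas on the boundary:
  f1: (p0, p17, p5) → 33.0816
  f2: (p7, p17, p5) → 41.9277
  f3: (p13, p0, p5) → 110.2766
  f4: (p8, p0, p17) → 82.1090
  f5: (p8, p7, p17) → 64.7322
  f6: (p9, p13, p0) → 73.6097
  f7: (p9, p18, p12) → 47.1961
  f8: (p6, p9, p12) → 107.0970
  f9: (p6, p9, p13) → 51.1216
  f10: (p6, p7, p5) → 111.2016
  f11: (p6, p13, p5) → 97.6701
  f12: (p11, p18, p0) → 60.1000
  f13: (p11, p8, p0) → 48.4120
  f14: (p11, p18, p12) → 29.3297
  f15: (p11, p7, p12) → 95.0646
  f16: (p11, p8, p7) → 20.8287
  f17: (p2, p18, p0) → 11.8642
  f18: (p2, p9, p0) → 45.8603
  f19: (p2, p9, p18) → 29.4233
  f20: (p4, p7, p12) → 112.4794
  f21: (p4, p6, p12) → 11.4152
  f22: (p4, p6, p7) → 16.3473
Σ area = 1301.148

Euler: V−E+F = 13−33+22 = 2.


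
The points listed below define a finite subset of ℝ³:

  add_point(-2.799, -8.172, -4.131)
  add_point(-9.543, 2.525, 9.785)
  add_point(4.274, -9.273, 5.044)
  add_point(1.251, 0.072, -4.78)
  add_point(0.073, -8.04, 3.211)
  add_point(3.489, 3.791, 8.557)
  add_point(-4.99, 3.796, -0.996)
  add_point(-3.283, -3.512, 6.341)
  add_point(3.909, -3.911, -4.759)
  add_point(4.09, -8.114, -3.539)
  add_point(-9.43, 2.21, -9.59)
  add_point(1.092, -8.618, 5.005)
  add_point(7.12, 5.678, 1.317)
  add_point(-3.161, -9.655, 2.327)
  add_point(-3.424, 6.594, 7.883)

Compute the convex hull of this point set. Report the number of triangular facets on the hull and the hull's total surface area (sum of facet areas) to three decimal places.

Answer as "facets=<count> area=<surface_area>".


12 of the 15 inputs are extreme points: [0, 1, 2, 3, 5, 8, 9, 10, 11, 12, 13, 14].

Area of each hull facet:
  f1: (p10, p13, p1) → 131.9746
  f2: (p2, p9, p12) → 63.3334
  f3: (p2, p9, p13) → 32.1152
  f4: (p8, p9, p12) → 20.1647
  f5: (p8, p9, p10) → 29.2493
  f6: (p0, p10, p13) → 37.6396
  f7: (p0, p9, p13) → 22.9342
  f8: (p0, p9, p10) → 39.8331
  f9: (p5, p2, p1) → 89.0967
  f10: (p5, p2, p12) → 56.3179
  f11: (p11, p13, p1) → 40.0452
  f12: (p11, p2, p1) → 16.3446
  f13: (p11, p2, p13) → 5.2457
  f14: (p3, p10, p12) → 45.2949
  f15: (p3, p8, p12) → 24.0792
  f16: (p3, p8, p10) → 21.6894
  f17: (p14, p5, p1) → 24.2661
  f18: (p14, p5, p12) → 30.2370
  f19: (p14, p10, p1) → 71.2746
  f20: (p14, p10, p12) → 114.9647
Σ area = 916.100

Euler characteristic 12−30+20 = 2 ✓

facets=20 area=916.100


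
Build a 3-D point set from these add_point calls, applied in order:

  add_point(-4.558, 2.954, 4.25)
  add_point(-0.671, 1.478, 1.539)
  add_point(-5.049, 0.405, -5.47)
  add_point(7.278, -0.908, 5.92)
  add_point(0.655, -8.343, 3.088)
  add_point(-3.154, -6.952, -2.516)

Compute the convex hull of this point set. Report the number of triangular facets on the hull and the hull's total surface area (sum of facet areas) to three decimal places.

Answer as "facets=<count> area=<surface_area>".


6 of the 6 inputs are extreme points: [0, 1, 2, 3, 4, 5].

Triangle areas on the boundary:
  f1: (p0, p4, p3) → 59.0549
  f2: (p5, p3, p2) → 59.9714
  f3: (p5, p4, p3) → 32.3330
  f4: (p5, p0, p2) → 40.6402
  f5: (p5, p0, p4) → 40.7032
  f6: (p1, p3, p2) → 23.2047
  f7: (p1, p0, p2) → 20.6044
  f8: (p1, p0, p3) → 20.3818
Σ area = 296.893

Euler characteristic 6−12+8 = 2 ✓

facets=8 area=296.893


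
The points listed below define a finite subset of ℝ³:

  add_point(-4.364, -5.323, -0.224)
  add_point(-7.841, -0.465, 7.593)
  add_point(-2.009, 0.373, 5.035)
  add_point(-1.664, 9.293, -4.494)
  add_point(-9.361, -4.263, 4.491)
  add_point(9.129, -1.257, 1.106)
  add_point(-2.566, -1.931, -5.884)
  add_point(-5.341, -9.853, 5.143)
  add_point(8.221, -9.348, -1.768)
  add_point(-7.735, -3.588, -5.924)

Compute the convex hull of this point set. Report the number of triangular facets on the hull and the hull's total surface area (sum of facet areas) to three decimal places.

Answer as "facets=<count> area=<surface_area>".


Hull vertices (9/10): indices [1, 2, 3, 4, 5, 6, 7, 8, 9].

Triangle areas on the boundary:
  f1: (p9, p3, p4) → 75.5627
  f2: (p8, p3, p5) → 62.8156
  f3: (p1, p3, p4) → 42.6788
  f4: (p7, p9, p4) → 36.4714
  f5: (p7, p8, p9) → 95.6758
  f6: (p7, p1, p4) → 16.5017
  f7: (p7, p8, p5) → 65.7251
  f8: (p7, p1, p5) → 84.9609
  f9: (p6, p9, p3) → 28.5014
  f10: (p6, p8, p3) → 70.0783
  f11: (p6, p8, p9) → 30.1868
  f12: (p2, p3, p5) → 76.6802
  f13: (p2, p1, p5) → 10.5086
  f14: (p2, p1, p3) → 38.3643
Σ area = 734.712

Euler characteristic 9−21+14 = 2 ✓

facets=14 area=734.712


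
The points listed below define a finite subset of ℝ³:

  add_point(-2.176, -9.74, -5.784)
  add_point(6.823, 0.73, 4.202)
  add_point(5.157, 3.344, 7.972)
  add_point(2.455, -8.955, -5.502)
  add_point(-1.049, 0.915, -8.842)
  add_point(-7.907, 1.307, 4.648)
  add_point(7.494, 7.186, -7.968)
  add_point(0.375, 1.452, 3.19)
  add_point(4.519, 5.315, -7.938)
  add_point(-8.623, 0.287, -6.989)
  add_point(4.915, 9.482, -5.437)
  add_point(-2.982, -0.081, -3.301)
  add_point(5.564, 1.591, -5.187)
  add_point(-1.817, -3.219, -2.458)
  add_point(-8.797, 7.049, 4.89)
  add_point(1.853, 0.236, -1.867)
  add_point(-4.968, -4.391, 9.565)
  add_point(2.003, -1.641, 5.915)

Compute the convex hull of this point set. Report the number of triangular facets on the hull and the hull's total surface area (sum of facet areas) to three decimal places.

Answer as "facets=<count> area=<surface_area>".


Hull vertices (11/18): indices [0, 1, 2, 3, 4, 5, 6, 9, 10, 14, 16].

Triangle areas on the boundary:
  f1: (p2, p16, p14) → 77.9934
  f2: (p9, p16, p0) → 95.1623
  f3: (p1, p2, p6) → 30.1014
  f4: (p1, p2, p16) → 31.3078
  f5: (p10, p9, p14) → 105.3248
  f6: (p10, p9, p6) → 34.8409
  f7: (p10, p2, p14) → 103.5142
  f8: (p10, p2, p6) → 30.0737
  f9: (p4, p9, p6) → 24.6331
  f10: (p4, p9, p0) → 42.3103
  f11: (p5, p16, p14) → 16.1409
  f12: (p5, p9, p14) → 33.7935
  f13: (p5, p9, p16) → 38.9819
  f14: (p3, p16, p0) → 38.7401
  f15: (p3, p1, p16) → 97.1639
  f16: (p3, p1, p6) → 95.6782
  f17: (p3, p4, p6) → 56.6159
  f18: (p3, p4, p0) → 25.4318
Σ area = 977.808

Check V−E+F: 11 − 27 + 18 = 2.

facets=18 area=977.808


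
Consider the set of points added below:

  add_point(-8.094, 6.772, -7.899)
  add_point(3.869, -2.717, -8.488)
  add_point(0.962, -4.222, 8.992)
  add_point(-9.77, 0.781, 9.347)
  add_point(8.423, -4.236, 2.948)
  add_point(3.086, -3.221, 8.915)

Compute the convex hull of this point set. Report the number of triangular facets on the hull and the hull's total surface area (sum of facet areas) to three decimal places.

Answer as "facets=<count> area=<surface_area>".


facets=8 area=621.695

Hull vertices (6/6): indices [0, 1, 2, 3, 4, 5].

Per-facet area ½‖(b−a)×(c−a)‖:
  f1: (p1, p0, p3) → 139.4418
  f2: (p1, p0, p4) → 89.5204
  f3: (p2, p1, p3) → 104.2710
  f4: (p2, p1, p4) → 56.8969
  f5: (p5, p0, p3) → 123.4652
  f6: (p5, p0, p4) → 89.6110
  f7: (p5, p2, p3) → 10.6910
  f8: (p5, p2, p4) → 7.7977
Σ area = 621.695

Check V−E+F: 6 − 12 + 8 = 2.


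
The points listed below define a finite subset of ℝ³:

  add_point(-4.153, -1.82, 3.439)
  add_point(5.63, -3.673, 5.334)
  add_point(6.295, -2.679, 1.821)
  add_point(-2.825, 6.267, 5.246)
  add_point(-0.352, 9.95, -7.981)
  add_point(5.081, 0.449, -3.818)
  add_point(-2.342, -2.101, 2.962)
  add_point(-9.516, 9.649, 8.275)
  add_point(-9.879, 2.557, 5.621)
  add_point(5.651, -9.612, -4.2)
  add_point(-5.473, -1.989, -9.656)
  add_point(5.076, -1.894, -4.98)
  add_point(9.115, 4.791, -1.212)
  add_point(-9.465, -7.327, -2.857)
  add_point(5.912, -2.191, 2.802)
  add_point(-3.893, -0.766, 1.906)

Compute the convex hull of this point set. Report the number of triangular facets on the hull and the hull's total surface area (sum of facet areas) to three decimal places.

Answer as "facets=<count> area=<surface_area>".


facets=14 area=1036.076

9 of the 16 inputs are extreme points: [1, 4, 7, 8, 9, 10, 11, 12, 13].

Area of each hull facet:
  f1: (p1, p9, p12) → 62.9051
  f2: (p13, p10, p9) → 67.2136
  f3: (p13, p1, p8) → 103.0404
  f4: (p13, p1, p9) → 85.1509
  f5: (p11, p10, p9) → 44.6546
  f6: (p11, p4, p10) → 68.6986
  f7: (p11, p9, p12) → 24.5120
  f8: (p11, p4, p12) → 53.2237
  f9: (p7, p1, p8) → 60.2358
  f10: (p7, p1, p12) → 112.8736
  f11: (p7, p4, p12) → 118.1447
  f12: (p7, p4, p10) → 121.6757
  f13: (p7, p13, p8) → 17.3839
  f14: (p7, p13, p10) → 96.3632
Σ area = 1036.076

Check V−E+F: 9 − 21 + 14 = 2.


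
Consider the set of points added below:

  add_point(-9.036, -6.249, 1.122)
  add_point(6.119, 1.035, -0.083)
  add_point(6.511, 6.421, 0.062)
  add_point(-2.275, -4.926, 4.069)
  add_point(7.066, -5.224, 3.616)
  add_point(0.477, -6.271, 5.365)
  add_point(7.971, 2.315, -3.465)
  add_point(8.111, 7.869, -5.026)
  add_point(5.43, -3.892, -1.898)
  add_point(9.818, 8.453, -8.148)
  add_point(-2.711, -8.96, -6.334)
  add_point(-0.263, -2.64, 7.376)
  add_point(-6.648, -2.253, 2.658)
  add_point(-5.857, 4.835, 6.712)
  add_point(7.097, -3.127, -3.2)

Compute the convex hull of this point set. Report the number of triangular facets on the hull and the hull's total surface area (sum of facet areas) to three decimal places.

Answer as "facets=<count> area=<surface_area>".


facets=16 area=774.089

Extreme-point indices: [0, 2, 4, 5, 7, 9, 10, 11, 13, 14] — 10 of 15 on the boundary.

Area of each hull facet:
  f1: (p10, p9, p0) → 106.8149
  f2: (p13, p9, p0) → 140.2766
  f3: (p13, p11, p0) → 51.5303
  f4: (p5, p10, p0) → 50.8730
  f5: (p5, p11, p0) → 21.9471
  f6: (p2, p13, p11) → 60.6135
  f7: (p4, p5, p10) → 42.7987
  f8: (p4, p2, p9) → 49.1143
  f9: (p4, p5, p11) → 14.3572
  f10: (p4, p2, p11) → 51.5714
  f11: (p7, p13, p9) → 11.9512
  f12: (p7, p2, p9) → 2.1436
  f13: (p7, p2, p13) → 27.2616
  f14: (p14, p10, p9) → 65.2817
  f15: (p14, p4, p9) → 35.5895
  f16: (p14, p4, p10) → 41.9647
Σ area = 774.089

Euler: V−E+F = 10−24+16 = 2.


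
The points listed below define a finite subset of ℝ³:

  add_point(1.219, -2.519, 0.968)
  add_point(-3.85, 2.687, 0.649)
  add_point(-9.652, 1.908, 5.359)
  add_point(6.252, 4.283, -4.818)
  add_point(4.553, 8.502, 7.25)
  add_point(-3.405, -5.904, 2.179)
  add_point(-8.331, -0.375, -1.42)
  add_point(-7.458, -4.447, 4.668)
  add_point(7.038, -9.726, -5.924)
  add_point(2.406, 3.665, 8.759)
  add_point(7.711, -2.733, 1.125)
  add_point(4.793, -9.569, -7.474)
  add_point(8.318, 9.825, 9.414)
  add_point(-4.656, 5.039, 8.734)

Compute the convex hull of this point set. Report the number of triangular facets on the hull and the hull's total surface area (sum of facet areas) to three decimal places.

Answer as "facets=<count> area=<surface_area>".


facets=22 area=851.704

Hull vertices (13/14): indices [1, 2, 3, 4, 5, 6, 7, 8, 9, 10, 11, 12, 13].

Area of each hull facet:
  f1: (p3, p8, p12) → 98.2784
  f2: (p3, p11, p8) → 19.1972
  f3: (p4, p3, p12) → 26.3987
  f4: (p6, p3, p11) → 104.3409
  f5: (p6, p7, p2) → 21.9594
  f6: (p6, p7, p11) → 62.8872
  f7: (p13, p7, p2) → 22.2553
  f8: (p13, p4, p2) → 21.6888
  f9: (p13, p4, p12) → 13.6126
  f10: (p9, p13, p12) → 25.9148
  f11: (p9, p13, p7) → 38.3168
  f12: (p1, p6, p2) → 19.7302
  f13: (p1, p6, p3) → 27.5147
  f14: (p1, p4, p2) → 44.3355
  f15: (p1, p4, p3) → 64.2851
  f16: (p10, p8, p12) → 15.4360
  f17: (p10, p9, p12) → 47.8755
  f18: (p5, p9, p7) → 32.1205
  f19: (p5, p10, p9) → 61.1867
  f20: (p5, p10, p8) → 56.6795
  f21: (p5, p11, p8) → 17.9011
  f22: (p5, p7, p11) → 9.7888
Σ area = 851.704

Check V−E+F: 13 − 33 + 22 = 2.


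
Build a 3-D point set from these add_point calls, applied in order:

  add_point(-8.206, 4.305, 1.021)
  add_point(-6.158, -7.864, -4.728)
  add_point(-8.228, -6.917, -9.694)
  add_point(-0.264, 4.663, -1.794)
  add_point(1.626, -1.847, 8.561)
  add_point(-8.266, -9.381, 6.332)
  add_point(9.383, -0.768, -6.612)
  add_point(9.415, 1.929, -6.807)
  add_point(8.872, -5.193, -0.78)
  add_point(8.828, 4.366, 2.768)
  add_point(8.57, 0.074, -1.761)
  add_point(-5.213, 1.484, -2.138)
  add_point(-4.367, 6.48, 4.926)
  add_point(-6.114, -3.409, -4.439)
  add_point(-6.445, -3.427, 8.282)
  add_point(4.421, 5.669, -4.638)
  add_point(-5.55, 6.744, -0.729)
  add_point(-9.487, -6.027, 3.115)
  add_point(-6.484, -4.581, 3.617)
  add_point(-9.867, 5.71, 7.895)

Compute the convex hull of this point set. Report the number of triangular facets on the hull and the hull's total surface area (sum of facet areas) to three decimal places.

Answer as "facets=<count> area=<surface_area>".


Hull vertices (15/20): indices [0, 1, 2, 4, 5, 6, 7, 8, 9, 12, 14, 15, 16, 17, 19].

Per-facet area ½‖(b−a)×(c−a)‖:
  f1: (p17, p5, p19) → 27.9001
  f2: (p17, p2, p19) → 73.4007
  f3: (p17, p2, p5) → 24.9871
  f4: (p1, p2, p5) → 16.9417
  f5: (p9, p4, p19) → 74.9989
  f6: (p14, p5, p19) → 21.2747
  f7: (p14, p4, p19) → 39.6221
  f8: (p14, p4, p5) → 23.8484
  f9: (p8, p4, p5) → 76.5371
  f10: (p8, p1, p5) → 89.4796
  f11: (p8, p9, p4) → 53.4109
  f12: (p8, p1, p2) → 35.6983
  f13: (p0, p2, p19) → 33.6354
  f14: (p0, p16, p19) → 12.9015
  f15: (p0, p16, p2) → 30.7912
  f16: (p15, p2, p7) → 61.2000
  f17: (p15, p16, p2) → 88.3653
  f18: (p15, p9, p7) → 28.2738
  f19: (p12, p16, p19) → 17.4393
  f20: (p12, p9, p19) → 17.9120
  f21: (p12, p15, p16) → 30.7192
  f22: (p12, p15, p9) → 54.5480
  f23: (p6, p2, p7) → 24.1880
  f24: (p6, p8, p2) → 68.7713
  f25: (p6, p9, p7) → 13.1760
  f26: (p6, p8, p9) → 35.8226
Σ area = 1075.843

Check V−E+F: 15 − 39 + 26 = 2.

facets=26 area=1075.843


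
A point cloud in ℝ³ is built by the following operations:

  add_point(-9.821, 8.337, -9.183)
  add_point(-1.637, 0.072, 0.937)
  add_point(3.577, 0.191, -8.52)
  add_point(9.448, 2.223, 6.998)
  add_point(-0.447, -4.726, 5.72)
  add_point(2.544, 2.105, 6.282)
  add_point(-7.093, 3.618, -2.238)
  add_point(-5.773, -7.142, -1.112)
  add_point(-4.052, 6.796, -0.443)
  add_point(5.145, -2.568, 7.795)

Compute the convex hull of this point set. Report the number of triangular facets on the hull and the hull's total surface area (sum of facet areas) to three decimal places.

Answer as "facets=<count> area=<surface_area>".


facets=14 area=674.635

Extreme-point indices: [0, 2, 3, 4, 5, 6, 7, 8, 9] — 9 of 10 on the boundary.

Per-facet area ½‖(b−a)×(c−a)‖:
  f1: (p2, p3, p0) → 126.0729
  f2: (p2, p7, p0) → 105.6151
  f3: (p2, p9, p3) → 53.0381
  f4: (p2, p9, p7) → 97.6988
  f5: (p8, p3, p0) → 40.2426
  f6: (p5, p9, p3) → 16.9326
  f7: (p5, p8, p3) → 26.7236
  f8: (p4, p5, p8) → 39.1156
  f9: (p4, p9, p7) → 14.4571
  f10: (p4, p5, p9) → 17.2126
  f11: (p6, p4, p7) → 48.6837
  f12: (p6, p4, p8) → 31.3603
  f13: (p6, p7, p0) → 36.7092
  f14: (p6, p8, p0) → 20.7720
Σ area = 674.635

Check V−E+F: 9 − 21 + 14 = 2.


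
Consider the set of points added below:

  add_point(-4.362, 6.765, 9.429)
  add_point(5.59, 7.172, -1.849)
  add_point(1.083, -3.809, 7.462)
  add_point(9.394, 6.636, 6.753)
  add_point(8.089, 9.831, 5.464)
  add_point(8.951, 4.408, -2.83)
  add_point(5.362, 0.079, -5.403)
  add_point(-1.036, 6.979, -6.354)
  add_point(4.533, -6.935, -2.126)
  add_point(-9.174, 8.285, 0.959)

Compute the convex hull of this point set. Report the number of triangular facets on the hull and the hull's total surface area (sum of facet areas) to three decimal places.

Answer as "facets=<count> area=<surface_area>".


facets=16 area=762.264

10 of the 10 inputs are extreme points: [0, 1, 2, 3, 4, 5, 6, 7, 8, 9].

Area of each hull facet:
  f1: (p7, p8, p9) → 84.2322
  f2: (p2, p8, p9) → 91.1795
  f3: (p2, p8, p3) → 71.2216
  f4: (p4, p7, p9) → 83.3692
  f5: (p0, p2, p3) → 73.9863
  f6: (p0, p4, p3) → 24.7148
  f7: (p0, p2, p9) → 58.0316
  f8: (p0, p4, p9) → 65.2726
  f9: (p5, p8, p3) → 59.1636
  f10: (p5, p4, p3) → 17.9073
  f11: (p6, p7, p8) → 28.6675
  f12: (p6, p5, p8) → 20.6029
  f13: (p6, p5, p7) → 29.1580
  f14: (p1, p4, p7) → 21.1483
  f15: (p1, p5, p7) → 15.6390
  f16: (p1, p5, p4) → 17.9695
Σ area = 762.264

Euler: V−E+F = 10−24+16 = 2.


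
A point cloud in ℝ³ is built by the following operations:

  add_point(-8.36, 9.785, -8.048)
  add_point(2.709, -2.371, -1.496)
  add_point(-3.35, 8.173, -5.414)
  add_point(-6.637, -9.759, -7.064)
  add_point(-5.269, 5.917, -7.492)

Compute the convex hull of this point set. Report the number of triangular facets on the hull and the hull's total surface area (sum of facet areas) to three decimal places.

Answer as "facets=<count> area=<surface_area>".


Points on the hull: [0, 1, 2, 3, 4] (5 of 5).

Facet areas (half cross-product norm):
  f1: (p3, p1, p0) → 113.6371
  f2: (p2, p1, p0) → 24.1241
  f3: (p4, p3, p0) → 27.1239
  f4: (p4, p2, p0) → 8.9760
  f5: (p4, p3, p1) → 82.0377
  f6: (p4, p2, p1) → 23.0254
Σ area = 278.924

Check V−E+F: 5 − 9 + 6 = 2.

facets=6 area=278.924


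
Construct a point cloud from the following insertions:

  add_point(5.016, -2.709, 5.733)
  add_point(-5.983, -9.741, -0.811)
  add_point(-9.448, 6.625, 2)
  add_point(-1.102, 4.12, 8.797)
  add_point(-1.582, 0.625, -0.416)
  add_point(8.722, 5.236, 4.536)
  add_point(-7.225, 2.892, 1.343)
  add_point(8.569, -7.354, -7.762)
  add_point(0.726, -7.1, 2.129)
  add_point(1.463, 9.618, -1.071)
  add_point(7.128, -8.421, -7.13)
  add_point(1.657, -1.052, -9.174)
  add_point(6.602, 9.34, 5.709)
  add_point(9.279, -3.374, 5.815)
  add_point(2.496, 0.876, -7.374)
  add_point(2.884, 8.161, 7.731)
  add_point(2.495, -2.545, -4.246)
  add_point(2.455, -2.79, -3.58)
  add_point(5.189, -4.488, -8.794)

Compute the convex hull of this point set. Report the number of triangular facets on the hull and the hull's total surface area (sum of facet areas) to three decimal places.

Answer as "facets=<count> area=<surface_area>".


facets=26 area=984.486

Points on the hull: [0, 1, 2, 3, 5, 7, 8, 9, 10, 11, 12, 13, 14, 15, 18] (15 of 19).

Area of each hull facet:
  f1: (p11, p1, p2) → 111.9614
  f2: (p3, p1, p2) → 90.2244
  f3: (p9, p11, p2) → 78.5050
  f4: (p0, p3, p13) → 14.2994
  f5: (p0, p3, p1) → 70.5840
  f6: (p15, p12, p13) → 28.4212
  f7: (p15, p3, p13) → 37.2842
  f8: (p15, p3, p2) → 30.9062
  f9: (p15, p9, p2) → 52.3569
  f10: (p15, p9, p12) → 18.5258
  f11: (p10, p7, p13) → 13.3639
  f12: (p5, p12, p13) → 11.2010
  f13: (p5, p7, p13) → 61.2267
  f14: (p5, p9, p12) → 20.1805
  f15: (p5, p9, p7) → 89.1459
  f16: (p14, p9, p11) → 6.1422
  f17: (p14, p9, p7) → 37.9912
  f18: (p8, p0, p13) → 13.2127
  f19: (p8, p0, p1) → 10.8853
  f20: (p8, p10, p13) → 56.3014
  f21: (p8, p10, p1) → 43.6995
  f22: (p18, p10, p7) → 4.2861
  f23: (p18, p14, p11) → 6.6757
  f24: (p18, p14, p7) → 8.0330
  f25: (p18, p11, p1) → 35.1480
  f26: (p18, p10, p1) → 33.9247
Σ area = 984.486

Euler: V−E+F = 15−39+26 = 2.


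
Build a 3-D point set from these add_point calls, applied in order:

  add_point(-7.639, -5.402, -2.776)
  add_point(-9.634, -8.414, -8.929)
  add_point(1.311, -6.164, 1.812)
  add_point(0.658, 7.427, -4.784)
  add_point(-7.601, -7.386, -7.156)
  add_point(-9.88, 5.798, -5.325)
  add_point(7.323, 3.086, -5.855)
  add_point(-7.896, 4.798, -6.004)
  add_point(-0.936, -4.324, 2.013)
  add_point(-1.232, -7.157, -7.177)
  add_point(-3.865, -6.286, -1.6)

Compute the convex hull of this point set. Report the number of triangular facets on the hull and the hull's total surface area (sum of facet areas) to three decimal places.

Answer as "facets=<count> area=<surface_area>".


facets=16 area=560.731

Extreme-point indices: [0, 1, 2, 3, 5, 6, 7, 8, 9, 10] — 10 of 11 on the boundary.

Facet areas (half cross-product norm):
  f1: (p9, p1, p6) → 38.5731
  f2: (p7, p1, p5) → 14.7187
  f3: (p7, p1, p6) → 104.4548
  f4: (p3, p8, p5) → 71.1627
  f5: (p3, p8, p6) → 52.2925
  f6: (p3, p7, p5) → 8.0256
  f7: (p3, p7, p6) → 28.6896
  f8: (p0, p1, p5) → 41.1959
  f9: (p0, p8, p5) → 48.0214
  f10: (p2, p9, p1) → 35.9474
  f11: (p2, p0, p8) → 10.4668
  f12: (p2, p8, p6) → 19.5306
  f13: (p2, p9, p6) → 59.0630
  f14: (p10, p0, p1) → 13.1231
  f15: (p10, p2, p1) → 10.9538
  f16: (p10, p2, p0) → 4.5124
Σ area = 560.731

Euler characteristic 10−24+16 = 2 ✓


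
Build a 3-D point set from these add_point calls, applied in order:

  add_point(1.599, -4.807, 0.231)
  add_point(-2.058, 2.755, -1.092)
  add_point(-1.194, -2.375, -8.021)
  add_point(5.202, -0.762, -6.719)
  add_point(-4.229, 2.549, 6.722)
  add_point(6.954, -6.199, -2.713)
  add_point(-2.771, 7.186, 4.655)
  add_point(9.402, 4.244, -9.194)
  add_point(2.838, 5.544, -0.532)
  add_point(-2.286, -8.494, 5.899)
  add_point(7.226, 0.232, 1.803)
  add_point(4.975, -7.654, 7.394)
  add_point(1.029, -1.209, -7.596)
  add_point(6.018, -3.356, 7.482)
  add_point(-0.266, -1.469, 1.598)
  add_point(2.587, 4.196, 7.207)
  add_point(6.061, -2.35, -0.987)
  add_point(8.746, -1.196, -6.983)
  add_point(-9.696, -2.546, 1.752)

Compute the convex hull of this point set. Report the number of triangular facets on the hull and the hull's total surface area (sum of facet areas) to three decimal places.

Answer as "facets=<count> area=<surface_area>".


Hull vertices (12/19): indices [2, 4, 5, 6, 7, 9, 10, 11, 13, 15, 17, 18].

Per-facet area ½‖(b−a)×(c−a)‖:
  f1: (p2, p9, p18) → 66.2915
  f2: (p2, p6, p18) → 77.9785
  f3: (p2, p6, p7) → 98.8454
  f4: (p4, p9, p18) → 43.8977
  f5: (p4, p6, p18) → 21.1696
  f6: (p11, p4, p9) → 41.9011
  f7: (p11, p4, p13) → 25.1716
  f8: (p15, p4, p6) → 16.6116
  f9: (p15, p4, p13) → 28.6369
  f10: (p15, p10, p13) → 25.5333
  f11: (p15, p6, p7) → 58.9492
  f12: (p15, p10, p7) → 40.4458
  f13: (p5, p2, p9) → 66.2623
  f14: (p5, p11, p9) → 38.7996
  f15: (p5, p11, p13) → 22.7037
  f16: (p17, p2, p7) → 29.2508
  f17: (p17, p5, p2) → 32.9197
  f18: (p17, p5, p13) → 32.7362
  f19: (p17, p10, p7) → 25.9169
  f20: (p17, p10, p13) → 20.1637
Σ area = 814.185

Euler characteristic 12−30+20 = 2 ✓

facets=20 area=814.185


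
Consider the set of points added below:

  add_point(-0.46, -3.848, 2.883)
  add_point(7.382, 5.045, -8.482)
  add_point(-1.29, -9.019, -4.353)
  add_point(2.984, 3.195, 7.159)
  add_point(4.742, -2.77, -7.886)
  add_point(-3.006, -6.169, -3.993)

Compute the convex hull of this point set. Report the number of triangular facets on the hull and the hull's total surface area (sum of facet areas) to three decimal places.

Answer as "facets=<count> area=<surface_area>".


6 of the 6 inputs are extreme points: [0, 1, 2, 3, 4, 5].

Facet areas (half cross-product norm):
  f1: (p3, p1, p5) → 110.9053
  f2: (p0, p2, p5) → 12.6489
  f3: (p0, p3, p5) → 20.8863
  f4: (p0, p3, p2) → 18.9229
  f5: (p4, p1, p5) → 29.5749
  f6: (p4, p2, p5) → 15.3794
  f7: (p4, p3, p1) → 65.2645
  f8: (p4, p3, p2) → 75.1645
Σ area = 348.747

Euler characteristic 6−12+8 = 2 ✓

facets=8 area=348.747


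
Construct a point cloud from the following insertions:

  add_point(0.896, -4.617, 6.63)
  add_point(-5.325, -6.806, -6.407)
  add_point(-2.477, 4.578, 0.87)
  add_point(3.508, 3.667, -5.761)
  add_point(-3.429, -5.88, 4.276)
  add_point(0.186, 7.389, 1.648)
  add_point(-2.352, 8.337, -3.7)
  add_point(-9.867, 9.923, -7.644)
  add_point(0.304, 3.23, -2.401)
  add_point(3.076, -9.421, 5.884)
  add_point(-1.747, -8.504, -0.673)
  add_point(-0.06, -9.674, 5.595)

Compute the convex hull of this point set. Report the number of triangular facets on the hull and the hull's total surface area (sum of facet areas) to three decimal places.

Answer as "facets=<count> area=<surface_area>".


facets=18 area=651.350

11 of the 12 inputs are extreme points: [0, 1, 2, 3, 4, 5, 6, 7, 9, 10, 11].

Area of each hull facet:
  f1: (p1, p3, p7) → 98.4689
  f2: (p4, p0, p11) → 11.6646
  f3: (p4, p1, p7) → 94.5687
  f4: (p4, p1, p11) → 27.2545
  f5: (p4, p5, p0) → 33.0881
  f6: (p9, p0, p11) → 7.9709
  f7: (p9, p5, p3) → 75.7945
  f8: (p9, p5, p0) → 20.7943
  f9: (p6, p3, p7) → 25.6223
  f10: (p6, p5, p7) → 15.3538
  f11: (p6, p5, p3) → 22.9249
  f12: (p2, p5, p7) → 23.9844
  f13: (p2, p4, p7) → 56.8113
  f14: (p2, p4, p5) → 16.1526
  f15: (p10, p1, p11) → 6.7060
  f16: (p10, p9, p11) → 9.8479
  f17: (p10, p1, p3) → 46.9810
  f18: (p10, p9, p3) → 57.3613
Σ area = 651.350

Check V−E+F: 11 − 27 + 18 = 2.


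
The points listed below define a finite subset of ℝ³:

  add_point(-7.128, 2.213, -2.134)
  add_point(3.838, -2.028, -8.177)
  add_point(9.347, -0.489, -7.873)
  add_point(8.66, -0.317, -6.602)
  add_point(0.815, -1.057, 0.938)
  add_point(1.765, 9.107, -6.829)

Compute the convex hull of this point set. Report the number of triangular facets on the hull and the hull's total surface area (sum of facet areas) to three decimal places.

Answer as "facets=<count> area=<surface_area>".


facets=8 area=291.226

Extreme-point indices: [0, 1, 2, 3, 4, 5] — 6 of 6 on the boundary.

Area of each hull facet:
  f1: (p4, p5, p0) → 53.0038
  f2: (p1, p5, p0) → 64.4912
  f3: (p1, p5, p2) → 32.5236
  f4: (p1, p4, p0) → 44.0245
  f5: (p1, p4, p2) → 26.9410
  f6: (p3, p5, p2) → 7.9362
  f7: (p3, p4, p2) → 2.8023
  f8: (p3, p4, p5) → 59.5035
Σ area = 291.226

Euler: V−E+F = 6−12+8 = 2.


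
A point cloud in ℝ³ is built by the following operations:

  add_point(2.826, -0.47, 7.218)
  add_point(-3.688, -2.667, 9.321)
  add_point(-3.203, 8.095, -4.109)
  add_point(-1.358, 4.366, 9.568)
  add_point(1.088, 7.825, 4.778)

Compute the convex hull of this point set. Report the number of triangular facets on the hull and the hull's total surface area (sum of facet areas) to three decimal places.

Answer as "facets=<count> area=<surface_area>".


Points on the hull: [0, 1, 2, 3, 4] (5 of 5).

Per-facet area ½‖(b−a)×(c−a)‖:
  f1: (p2, p0, p1) → 55.4287
  f2: (p3, p0, p1) → 21.9856
  f3: (p3, p2, p1) → 52.1696
  f4: (p4, p2, p0) → 40.6082
  f5: (p4, p3, p0) → 21.6524
  f6: (p4, p3, p2) → 26.9074
Σ area = 218.752

Euler: V−E+F = 5−9+6 = 2.

facets=6 area=218.752


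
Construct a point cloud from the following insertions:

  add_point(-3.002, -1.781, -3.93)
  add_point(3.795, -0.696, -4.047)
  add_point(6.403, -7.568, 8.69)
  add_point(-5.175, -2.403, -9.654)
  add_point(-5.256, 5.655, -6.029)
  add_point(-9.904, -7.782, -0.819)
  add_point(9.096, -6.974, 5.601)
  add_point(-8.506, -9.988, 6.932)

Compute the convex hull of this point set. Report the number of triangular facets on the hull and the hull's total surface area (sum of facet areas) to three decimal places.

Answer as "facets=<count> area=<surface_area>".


Points on the hull: [1, 2, 3, 4, 5, 6, 7] (7 of 8).

Per-facet area ½‖(b−a)×(c−a)‖:
  f1: (p3, p6, p5) → 112.5926
  f2: (p3, p4, p5) → 49.9506
  f3: (p7, p6, p5) → 73.1354
  f4: (p7, p4, p5) → 53.1609
  f5: (p1, p4, p6) → 46.9617
  f6: (p1, p3, p6) → 50.4245
  f7: (p1, p3, p4) → 44.3057
  f8: (p2, p4, p6) → 46.2687
  f9: (p2, p7, p6) → 25.7754
  f10: (p2, p7, p4) → 153.1596
Σ area = 655.735

Check V−E+F: 7 − 15 + 10 = 2.

facets=10 area=655.735


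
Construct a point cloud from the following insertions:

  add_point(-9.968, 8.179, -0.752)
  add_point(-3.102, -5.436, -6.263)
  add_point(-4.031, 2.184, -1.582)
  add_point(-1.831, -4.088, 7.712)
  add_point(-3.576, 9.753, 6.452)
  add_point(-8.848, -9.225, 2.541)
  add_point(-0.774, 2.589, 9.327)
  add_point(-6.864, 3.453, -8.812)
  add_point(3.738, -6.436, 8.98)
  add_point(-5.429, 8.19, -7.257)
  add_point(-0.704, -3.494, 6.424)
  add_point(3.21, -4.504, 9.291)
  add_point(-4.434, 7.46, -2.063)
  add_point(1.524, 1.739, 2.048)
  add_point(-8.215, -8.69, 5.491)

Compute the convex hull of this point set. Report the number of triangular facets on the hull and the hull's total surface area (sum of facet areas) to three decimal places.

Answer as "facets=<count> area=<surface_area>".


facets=18 area=813.347

Hull vertices (11/15): indices [0, 1, 4, 5, 6, 7, 8, 9, 11, 13, 14].

Facet areas (half cross-product norm):
  f1: (p7, p5, p0) → 82.2052
  f2: (p1, p5, p8) → 79.4439
  f3: (p1, p7, p5) → 53.0467
  f4: (p14, p5, p8) → 16.8823
  f5: (p14, p5, p0) → 27.1864
  f6: (p13, p1, p8) → 65.0370
  f7: (p11, p14, p8) → 12.8167
  f8: (p11, p14, p6) → 51.2551
  f9: (p11, p13, p8) → 8.2589
  f10: (p9, p1, p7) → 20.0647
  f11: (p9, p13, p1) → 72.5689
  f12: (p9, p7, p0) → 20.4995
  f13: (p4, p9, p13) → 65.6158
  f14: (p4, p11, p6) → 12.6002
  f15: (p4, p11, p13) → 49.0437
  f16: (p4, p9, p0) → 37.6625
  f17: (p4, p14, p0) → 86.9285
  f18: (p4, p14, p6) → 52.2307
Σ area = 813.347

Check V−E+F: 11 − 27 + 18 = 2.


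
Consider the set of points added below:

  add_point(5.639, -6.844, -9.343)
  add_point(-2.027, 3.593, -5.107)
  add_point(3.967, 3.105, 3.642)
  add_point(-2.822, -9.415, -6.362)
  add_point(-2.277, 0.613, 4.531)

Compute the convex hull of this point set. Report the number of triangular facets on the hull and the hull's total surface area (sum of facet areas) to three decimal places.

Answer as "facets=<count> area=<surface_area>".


Hull vertices (5/5): indices [0, 1, 2, 3, 4].

Facet areas (half cross-product norm):
  f1: (p1, p0, p3) → 58.3108
  f2: (p4, p1, p3) → 64.6801
  f3: (p2, p0, p3) → 75.5029
  f4: (p2, p4, p3) → 49.3585
  f5: (p2, p1, p0) → 71.9869
  f6: (p2, p4, p1) → 33.0717
Σ area = 352.911

Check V−E+F: 5 − 9 + 6 = 2.

facets=6 area=352.911


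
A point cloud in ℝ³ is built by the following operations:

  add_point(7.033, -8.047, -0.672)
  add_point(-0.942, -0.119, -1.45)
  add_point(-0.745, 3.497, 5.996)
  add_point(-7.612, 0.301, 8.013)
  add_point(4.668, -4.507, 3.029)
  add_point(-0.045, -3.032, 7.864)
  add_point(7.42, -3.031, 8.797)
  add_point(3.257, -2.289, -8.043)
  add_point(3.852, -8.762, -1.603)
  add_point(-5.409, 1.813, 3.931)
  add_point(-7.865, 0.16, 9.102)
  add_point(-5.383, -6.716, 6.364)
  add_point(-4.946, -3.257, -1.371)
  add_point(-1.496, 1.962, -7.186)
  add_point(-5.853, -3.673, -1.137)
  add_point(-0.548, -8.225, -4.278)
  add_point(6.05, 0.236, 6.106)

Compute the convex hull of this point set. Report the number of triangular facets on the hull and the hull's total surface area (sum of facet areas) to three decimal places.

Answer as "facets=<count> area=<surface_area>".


Extreme-point indices: [0, 2, 3, 6, 7, 8, 9, 10, 11, 13, 14, 15, 16] — 13 of 17 on the boundary.

Per-facet area ½‖(b−a)×(c−a)‖:
  f1: (p2, p6, p10) → 43.6101
  f2: (p11, p6, p10) → 52.8598
  f3: (p0, p7, p8) → 15.4270
  f4: (p0, p11, p6) → 68.7887
  f5: (p0, p11, p8) → 18.2911
  f6: (p9, p2, p10) → 15.9037
  f7: (p16, p2, p6) → 13.3614
  f8: (p16, p0, p6) → 23.3606
  f9: (p16, p0, p7) → 54.2010
  f10: (p15, p7, p8) → 20.6177
  f11: (p15, p11, p8) → 30.3418
  f12: (p13, p16, p7) → 46.8570
  f13: (p13, p16, p2) → 50.0913
  f14: (p13, p9, p2) → 31.5771
  f15: (p13, p15, p7) → 25.6389
  f16: (p3, p9, p10) → 0.8688
  f17: (p3, p13, p9) → 9.5688
  f18: (p14, p13, p15) → 34.8484
  f19: (p14, p3, p13) → 42.7512
  f20: (p14, p15, p11) → 30.8592
  f21: (p14, p11, p10) → 31.6382
  f22: (p14, p3, p10) → 2.8849
Σ area = 664.347

Check V−E+F: 13 − 33 + 22 = 2.

facets=22 area=664.347


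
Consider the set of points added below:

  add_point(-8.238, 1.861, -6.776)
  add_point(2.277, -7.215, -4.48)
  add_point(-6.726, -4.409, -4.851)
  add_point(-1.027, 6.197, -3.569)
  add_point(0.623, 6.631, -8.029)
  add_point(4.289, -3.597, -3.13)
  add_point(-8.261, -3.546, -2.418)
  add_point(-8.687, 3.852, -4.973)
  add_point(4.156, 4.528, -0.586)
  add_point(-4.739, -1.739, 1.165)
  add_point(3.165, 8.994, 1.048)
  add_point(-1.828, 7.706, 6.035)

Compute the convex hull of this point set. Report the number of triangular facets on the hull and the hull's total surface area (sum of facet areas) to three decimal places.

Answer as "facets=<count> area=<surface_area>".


facets=18 area=546.084

Extreme-point indices: [0, 1, 2, 4, 5, 6, 7, 8, 9, 10, 11] — 11 of 12 on the boundary.

Facet areas (half cross-product norm):
  f1: (p4, p10, p7) → 49.4736
  f2: (p11, p10, p7) → 47.8927
  f3: (p0, p4, p7) → 13.7121
  f4: (p8, p4, p5) → 36.1955
  f5: (p8, p4, p10) → 20.6495
  f6: (p8, p11, p5) → 33.9786
  f7: (p8, p11, p10) → 17.0319
  f8: (p6, p11, p7) → 53.0134
  f9: (p6, p0, p7) → 9.3446
  f10: (p9, p6, p11) → 19.0823
  f11: (p1, p4, p5) → 23.2577
  f12: (p1, p0, p4) → 67.4067
  f13: (p1, p9, p6) → 28.0056
  f14: (p1, p11, p5) → 27.5988
  f15: (p1, p9, p11) → 50.0713
  f16: (p2, p6, p0) → 9.9922
  f17: (p2, p1, p0) → 27.4598
  f18: (p2, p1, p6) → 11.9179
Σ area = 546.084

Euler: V−E+F = 11−27+18 = 2.


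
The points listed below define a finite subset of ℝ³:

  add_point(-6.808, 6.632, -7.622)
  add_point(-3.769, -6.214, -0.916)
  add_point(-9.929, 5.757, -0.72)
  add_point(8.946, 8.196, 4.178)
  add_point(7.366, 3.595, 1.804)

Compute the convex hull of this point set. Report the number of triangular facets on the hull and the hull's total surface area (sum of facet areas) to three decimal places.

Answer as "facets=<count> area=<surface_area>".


facets=6 area=421.145

5 of the 5 inputs are extreme points: [0, 1, 2, 3, 4].

Area of each hull facet:
  f1: (p1, p3, p2) → 125.0992
  f2: (p0, p3, p2) → 73.6776
  f3: (p0, p1, p2) → 51.0851
  f4: (p4, p1, p3) → 21.6967
  f5: (p4, p0, p3) → 44.1923
  f6: (p4, p0, p1) → 105.3936
Σ area = 421.145

Check V−E+F: 5 − 9 + 6 = 2.


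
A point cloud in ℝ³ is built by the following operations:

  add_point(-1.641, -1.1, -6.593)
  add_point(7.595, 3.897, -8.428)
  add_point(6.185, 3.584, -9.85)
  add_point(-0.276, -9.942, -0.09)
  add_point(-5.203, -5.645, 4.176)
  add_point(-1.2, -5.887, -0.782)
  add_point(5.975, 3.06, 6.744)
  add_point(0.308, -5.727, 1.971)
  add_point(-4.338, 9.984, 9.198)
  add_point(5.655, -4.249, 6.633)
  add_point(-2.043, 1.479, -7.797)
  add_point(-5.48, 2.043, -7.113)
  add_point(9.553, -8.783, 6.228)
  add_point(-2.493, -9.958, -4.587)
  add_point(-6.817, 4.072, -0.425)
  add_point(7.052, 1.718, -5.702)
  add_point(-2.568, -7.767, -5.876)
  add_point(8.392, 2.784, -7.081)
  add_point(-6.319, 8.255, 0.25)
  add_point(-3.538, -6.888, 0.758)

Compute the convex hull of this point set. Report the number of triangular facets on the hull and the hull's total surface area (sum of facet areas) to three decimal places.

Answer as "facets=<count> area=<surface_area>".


Extreme-point indices: [1, 2, 3, 4, 6, 8, 10, 11, 12, 13, 14, 16, 17, 18] — 14 of 20 on the boundary.

Per-facet area ½‖(b−a)×(c−a)‖:
  f1: (p11, p4, p14) → 38.4235
  f2: (p11, p4, p13) → 61.1266
  f3: (p18, p11, p14) → 13.8692
  f4: (p18, p11, p2) → 57.5139
  f5: (p17, p6, p12) → 86.3851
  f6: (p17, p13, p12) → 123.9326
  f7: (p17, p2, p13) → 30.5574
  f8: (p3, p13, p12) → 15.3592
  f9: (p3, p4, p12) → 45.0818
  f10: (p3, p4, p13) → 19.1213
  f11: (p16, p2, p13) → 11.9413
  f12: (p16, p11, p13) → 5.9992
  f13: (p8, p4, p14) → 62.6865
  f14: (p8, p18, p14) → 18.5730
  f15: (p8, p6, p12) → 50.3518
  f16: (p8, p4, p12) → 124.4638
  f17: (p10, p11, p2) → 6.1199
  f18: (p10, p16, p2) → 38.9253
  f19: (p10, p16, p11) → 16.7529
  f20: (p1, p17, p2) → 1.4064
  f21: (p1, p18, p2) → 16.9392
  f22: (p1, p8, p18) → 73.6908
  f23: (p1, p17, p6) → 10.7028
  f24: (p1, p8, p6) → 93.7012
Σ area = 1023.625

Euler: V−E+F = 14−36+24 = 2.

facets=24 area=1023.625


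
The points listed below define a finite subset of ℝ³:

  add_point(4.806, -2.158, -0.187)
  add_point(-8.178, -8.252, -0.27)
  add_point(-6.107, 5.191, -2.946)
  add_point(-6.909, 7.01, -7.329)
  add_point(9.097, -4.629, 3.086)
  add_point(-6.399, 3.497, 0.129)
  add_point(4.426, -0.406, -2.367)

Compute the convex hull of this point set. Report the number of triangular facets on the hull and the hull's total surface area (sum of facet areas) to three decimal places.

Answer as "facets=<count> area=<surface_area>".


Points on the hull: [1, 2, 3, 4, 5, 6] (6 of 7).

Area of each hull facet:
  f1: (p5, p4, p1) → 100.0790
  f2: (p5, p3, p1) → 45.4041
  f3: (p6, p4, p1) → 62.0380
  f4: (p6, p3, p1) → 101.5726
  f5: (p2, p5, p4) → 29.8830
  f6: (p2, p5, p3) → 2.2890
  f7: (p2, p6, p4) → 32.0939
  f8: (p2, p6, p3) → 26.7167
Σ area = 400.076

Euler: V−E+F = 6−12+8 = 2.

facets=8 area=400.076


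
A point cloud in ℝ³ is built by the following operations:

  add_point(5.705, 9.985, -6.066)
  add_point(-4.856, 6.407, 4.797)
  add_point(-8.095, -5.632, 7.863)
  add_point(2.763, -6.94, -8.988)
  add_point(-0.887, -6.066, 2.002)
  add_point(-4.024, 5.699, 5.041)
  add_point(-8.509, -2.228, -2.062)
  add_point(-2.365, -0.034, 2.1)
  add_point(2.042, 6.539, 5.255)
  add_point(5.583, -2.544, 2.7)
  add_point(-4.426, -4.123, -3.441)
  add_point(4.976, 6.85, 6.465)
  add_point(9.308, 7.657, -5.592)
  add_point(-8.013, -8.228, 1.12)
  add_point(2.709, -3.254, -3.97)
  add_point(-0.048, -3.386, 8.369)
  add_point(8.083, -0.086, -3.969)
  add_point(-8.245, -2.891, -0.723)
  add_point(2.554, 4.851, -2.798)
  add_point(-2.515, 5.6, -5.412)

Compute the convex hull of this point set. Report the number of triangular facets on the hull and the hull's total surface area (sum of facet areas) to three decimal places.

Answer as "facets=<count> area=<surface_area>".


13 of the 20 inputs are extreme points: [0, 1, 2, 3, 4, 6, 9, 11, 12, 13, 15, 16, 19].

Per-facet area ½‖(b−a)×(c−a)‖:
  f1: (p19, p3, p6) → 67.9746
  f2: (p19, p1, p6) → 50.5192
  f3: (p13, p3, p6) → 47.4499
  f4: (p11, p9, p12) → 61.8529
  f5: (p11, p9, p15) → 39.8486
  f6: (p0, p3, p12) → 35.0145
  f7: (p0, p19, p3) → 65.5278
  f8: (p0, p19, p1) → 47.7618
  f9: (p0, p11, p12) → 27.4094
  f10: (p0, p11, p1) → 64.2787
  f11: (p4, p13, p3) → 42.9409
  f12: (p4, p13, p15) → 24.6002
  f13: (p4, p9, p3) → 42.4816
  f14: (p4, p9, p15) → 23.8666
  f15: (p2, p13, p15) → 29.9340
  f16: (p2, p11, p15) → 36.9514
  f17: (p2, p11, p1) → 62.0413
  f18: (p2, p1, p6) → 57.5868
  f19: (p2, p13, p6) → 24.4291
  f20: (p16, p3, p12) → 30.7927
  f21: (p16, p9, p12) → 25.2711
  f22: (p16, p9, p3) → 37.7239
Σ area = 946.257

Euler: V−E+F = 13−33+22 = 2.

facets=22 area=946.257


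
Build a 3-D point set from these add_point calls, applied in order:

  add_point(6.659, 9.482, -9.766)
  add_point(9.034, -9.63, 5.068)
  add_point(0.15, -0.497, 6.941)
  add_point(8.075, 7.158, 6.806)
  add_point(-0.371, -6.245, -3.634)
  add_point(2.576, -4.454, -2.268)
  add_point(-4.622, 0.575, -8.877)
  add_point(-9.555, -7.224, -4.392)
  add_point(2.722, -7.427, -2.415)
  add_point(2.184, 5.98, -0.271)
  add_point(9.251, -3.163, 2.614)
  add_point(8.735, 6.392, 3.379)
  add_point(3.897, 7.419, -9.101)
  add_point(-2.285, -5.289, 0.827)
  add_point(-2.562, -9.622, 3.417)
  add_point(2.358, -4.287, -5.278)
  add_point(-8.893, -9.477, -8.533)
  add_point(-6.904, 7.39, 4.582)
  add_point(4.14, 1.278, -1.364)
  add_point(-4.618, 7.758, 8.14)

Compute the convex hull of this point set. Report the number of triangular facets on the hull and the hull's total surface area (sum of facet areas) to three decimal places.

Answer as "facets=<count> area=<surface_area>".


Hull vertices (14/20): indices [0, 1, 2, 3, 6, 7, 8, 10, 11, 14, 15, 16, 17, 19].

Area of each hull facet:
  f1: (p3, p0, p19) → 107.2795
  f2: (p14, p19, p7) → 96.9912
  f3: (p16, p14, p7) → 23.0379
  f4: (p17, p19, p7) → 29.7732
  f5: (p17, p0, p19) → 41.0247
  f6: (p11, p0, p10) → 64.7644
  f7: (p11, p3, p10) → 16.3611
  f8: (p11, p3, p0) → 13.0029
  f9: (p1, p3, p10) → 26.6951
  f10: (p1, p16, p14) → 64.0651
  f11: (p1, p0, p10) → 26.7692
  f12: (p6, p16, p0) → 37.7917
  f13: (p6, p17, p0) → 109.2589
  f14: (p6, p16, p7) → 24.3286
  f15: (p6, p17, p7) → 77.7275
  f16: (p2, p14, p19) → 35.6153
  f17: (p2, p1, p14) → 56.4644
  f18: (p2, p3, p19) → 51.4103
  f19: (p2, p1, p3) → 70.9522
  f20: (p15, p16, p0) → 81.2088
  f21: (p15, p1, p0) → 90.5304
  f22: (p8, p1, p16) → 34.0865
  f23: (p8, p15, p16) → 27.2799
  f24: (p8, p15, p1) → 14.9390
Σ area = 1221.358

Check V−E+F: 14 − 36 + 24 = 2.

facets=24 area=1221.358
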